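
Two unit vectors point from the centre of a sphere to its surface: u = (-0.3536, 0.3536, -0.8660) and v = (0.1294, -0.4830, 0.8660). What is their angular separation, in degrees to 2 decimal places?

u·v = -0.9665; |u| = 1.0000, |v| = 1.0000.
cos θ = (u·v)/(|u||v|) = -0.9665, so θ = 165.13°.

165.13°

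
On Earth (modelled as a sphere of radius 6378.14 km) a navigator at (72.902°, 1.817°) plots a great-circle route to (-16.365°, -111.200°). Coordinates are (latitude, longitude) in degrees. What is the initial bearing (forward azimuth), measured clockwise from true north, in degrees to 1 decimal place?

With φ₁ = 1.2724, φ₂ = -0.2856, Δλ = -1.9725 rad, the forward-azimuth formula gives
θ = atan2( sin Δλ cos φ₂ , cos φ₁ sin φ₂ − sin φ₁ cos φ₂ cos Δλ ) = atan2(-0.8831, 0.2757) = -72.66°.
Adding 360° brings this into [0°, 360°): 287.3°.

287.3°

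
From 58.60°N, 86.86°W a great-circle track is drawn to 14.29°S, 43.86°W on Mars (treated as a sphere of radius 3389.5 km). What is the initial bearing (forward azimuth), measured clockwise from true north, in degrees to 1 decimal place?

138.0°

Δλ = 43.000° = 0.7505 rad.
y = sin Δλ · cos φ₂ = (0.6820)(0.9691) = 0.6609
x = cos φ₁ sin φ₂ − sin φ₁ cos φ₂ cos Δλ = (0.5210)(-0.2468) − (0.8536)(0.9691)(0.7314) = -0.7335
θ = atan2(y, x) = 137.98°, so the bearing is 138.0°.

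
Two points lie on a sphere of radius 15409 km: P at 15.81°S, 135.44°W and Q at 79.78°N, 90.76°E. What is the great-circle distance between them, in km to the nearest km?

30316 km

Let φ₁ = -0.2759 rad, φ₂ = 1.3924 rad, and Δλ = -2.3353 rad.
cos c = sin φ₁ sin φ₂ + cos φ₁ cos φ₂ cos Δλ = (-0.2724)(0.9841) + (0.9622)(0.1774)(-0.6921) = -0.38629,
so c = arccos(-0.38629) = 1.96740 rad.
Distance = R·c = 15409 × 1.9674 ≈ 30316 km.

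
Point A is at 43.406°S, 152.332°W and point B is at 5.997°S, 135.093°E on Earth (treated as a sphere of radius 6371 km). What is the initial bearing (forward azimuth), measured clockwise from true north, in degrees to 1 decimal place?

277.7°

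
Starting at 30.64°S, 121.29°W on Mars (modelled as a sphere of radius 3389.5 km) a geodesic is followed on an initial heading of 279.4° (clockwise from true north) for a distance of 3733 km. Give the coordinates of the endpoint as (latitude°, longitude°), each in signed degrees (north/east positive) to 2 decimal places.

-6.04°, 176.49°

Angular distance δ = d/R = 3733/3389.5 = 1.10134 rad; initial bearing θ = 4.8764 rad.
sin φ₂ = sin φ₁ cos δ + cos φ₁ sin δ cos θ = (-0.5096)(0.4524) + (0.8604)(0.8918)(0.1633) = -0.1052, so φ₂ = -6.04°.
Δλ = atan2(sin θ sin δ cos φ₁, cos δ − sin φ₁ sin φ₂) = atan2(-0.7570, 0.3988) = -62.221°.
λ₂ = -121.290° − 62.221° = -183.51° → 176.49° after wrapping to (−180°, 180°].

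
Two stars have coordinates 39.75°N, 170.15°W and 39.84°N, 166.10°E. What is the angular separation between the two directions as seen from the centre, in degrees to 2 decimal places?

18.19°

With latitudes φ₁ = 39.750°, φ₂ = 39.840° and longitude difference Δλ = -23.750°:
Haversine: a = sin²(Δφ/2) + cos φ₁ cos φ₂ sin²(Δλ/2) = 0.0000 + (0.7688)(0.7678)(0.0423) = 0.02500.
Central angle c = 2·arcsin(√a) = 0.31755 rad.
So the angular separation is 18.19°.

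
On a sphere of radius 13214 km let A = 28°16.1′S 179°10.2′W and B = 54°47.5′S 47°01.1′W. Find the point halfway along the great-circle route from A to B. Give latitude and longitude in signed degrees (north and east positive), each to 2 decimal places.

The central angle between A and B is δ = 1.5246 rad.
With f = 0.5, the slerp weights are sin((1−f)δ)/sin δ = 0.6913 and sin(fδ)/sin δ = 0.6913.
Weighted sum of the unit vectors: (0.6913)·(-0.8806,-0.0128,-0.4736) + (0.6913)·(0.3931,-0.4218,-0.8171) = (-0.3371, -0.3004, -0.8923).
Converting back: φ = atan2(z, √(x²+y²)) = -63.16°, λ = atan2(y, x) = -138.29°.

-63.16°, -138.29°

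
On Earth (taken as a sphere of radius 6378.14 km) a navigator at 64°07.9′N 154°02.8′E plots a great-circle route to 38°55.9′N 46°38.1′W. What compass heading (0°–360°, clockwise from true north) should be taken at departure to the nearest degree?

16°

Δλ = 159.318° = 2.7806 rad.
y = sin Δλ · cos φ₂ = (0.3532)(0.7779) = 0.2747
x = cos φ₁ sin φ₂ − sin φ₁ cos φ₂ cos Δλ = (0.4363)(0.6284) − (0.8998)(0.7779)(-0.9356) = 0.9290
θ = atan2(y, x) = 16.47°, so the bearing is 16°.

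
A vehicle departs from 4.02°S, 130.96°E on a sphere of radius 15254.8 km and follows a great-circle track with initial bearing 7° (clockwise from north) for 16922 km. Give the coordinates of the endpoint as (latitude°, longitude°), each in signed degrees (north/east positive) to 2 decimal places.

Angular distance δ = d/R = 16922/15254.8 = 1.10929 rad; initial bearing θ = 0.1222 rad.
sin φ₂ = sin φ₁ cos δ + cos φ₁ sin δ cos θ = (-0.0701)(0.4453) + (0.9975)(0.8954)(0.9925) = 0.8553, so φ₂ = 58.79°.
Δλ = atan2(sin θ sin δ cos φ₁, cos δ − sin φ₁ sin φ₂) = atan2(0.1089, 0.5053) = 12.158°.
λ₂ = 130.960° + 12.158° = 143.12°.

58.79°, 143.12°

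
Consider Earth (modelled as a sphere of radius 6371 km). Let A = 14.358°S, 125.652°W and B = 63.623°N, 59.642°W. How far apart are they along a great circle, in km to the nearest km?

10308 km

Let φ₁ = -0.2506 rad, φ₂ = 1.1104 rad, and Δλ = 1.1521 rad.
cos c = sin φ₁ sin φ₂ + cos φ₁ cos φ₂ cos Δλ = (-0.2480)(0.8959) + (0.9688)(0.4443)(0.4066) = -0.04717,
so c = arccos(-0.04717) = 1.61799 rad.
Distance = R·c = 6371 × 1.6180 ≈ 10308 km.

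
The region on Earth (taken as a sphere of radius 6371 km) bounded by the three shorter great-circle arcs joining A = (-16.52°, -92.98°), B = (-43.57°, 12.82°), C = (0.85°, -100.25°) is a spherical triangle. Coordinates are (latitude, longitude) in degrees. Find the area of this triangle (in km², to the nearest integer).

Side lengths (central angles): a = 1.8693, b = 0.3280, c = 1.5639 rad; semiperimeter s = 1.8806.
By l'Huilier's theorem, tan(E/4) = √[tan(s/2) tan((s−a)/2) tan((s−b)/2) tan((s−c)/2)], giving spherical excess E = 0.1394 rad.
Area = E·R² = 0.1394 × (6371)² ≈ 5657136 km².

5657136 km²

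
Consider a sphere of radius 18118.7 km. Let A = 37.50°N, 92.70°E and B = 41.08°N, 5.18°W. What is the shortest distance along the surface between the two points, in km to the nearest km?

22597 km

With latitudes φ₁ = 37.500°, φ₂ = 41.080° and longitude difference Δλ = -97.880°:
cos c = sin φ₁ sin φ₂ + cos φ₁ cos φ₂ cos Δλ = (0.6088)(0.6571) + (0.7934)(0.7538)(-0.1371) = 0.31804,
so c = arccos(0.31804) = 1.24714 rad.
Distance = R·c = 18118.7 × 1.2471 ≈ 22597 km.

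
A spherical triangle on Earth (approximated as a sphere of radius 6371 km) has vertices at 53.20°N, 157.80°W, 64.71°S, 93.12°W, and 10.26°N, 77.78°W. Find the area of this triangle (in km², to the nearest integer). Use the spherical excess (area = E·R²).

Side lengths (central angles): a = 1.3239, b = 1.3235, c = 2.2326 rad; semiperimeter s = 2.4400.
By l'Huilier's theorem, tan(E/4) = √[tan(s/2) tan((s−a)/2) tan((s−b)/2) tan((s−c)/2)], giving spherical excess E = 1.2858 rad.
Area = E·R² = 1.2858 × (6371)² ≈ 52191404 km².

52191404 km²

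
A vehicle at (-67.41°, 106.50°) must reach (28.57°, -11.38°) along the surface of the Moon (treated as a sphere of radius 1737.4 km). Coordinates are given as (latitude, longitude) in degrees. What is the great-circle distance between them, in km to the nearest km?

Let φ₁ = -1.1765 rad, φ₂ = 0.4986 rad, and Δλ = -2.0574 rad.
cos c = sin φ₁ sin φ₂ + cos φ₁ cos φ₂ cos Δλ = (-0.9233)(0.4782) + (0.3841)(0.8782)(-0.4676) = -0.59930,
so c = arccos(-0.59930) = 2.21342 rad.
Distance = R·c = 1737.4 × 2.2134 ≈ 3846 km.

3846 km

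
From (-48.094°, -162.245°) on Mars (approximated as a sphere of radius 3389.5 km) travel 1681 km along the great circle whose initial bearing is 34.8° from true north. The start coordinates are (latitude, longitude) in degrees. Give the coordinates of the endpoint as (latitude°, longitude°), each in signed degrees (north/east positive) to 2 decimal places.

Angular distance δ = d/R = 1681/3389.5 = 0.49594 rad; initial bearing θ = 0.6074 rad.
sin φ₂ = sin φ₁ cos δ + cos φ₁ sin δ cos θ = (-0.7442)(0.8795) + (0.6679)(0.4759)(0.8211) = -0.3936, so φ₂ = -23.18°.
Δλ = atan2(sin θ sin δ cos φ₁, cos δ − sin φ₁ sin φ₂) = atan2(0.1814, 0.5866) = 17.183°.
λ₂ = -162.245° + 17.183° = -145.06°.

-23.18°, -145.06°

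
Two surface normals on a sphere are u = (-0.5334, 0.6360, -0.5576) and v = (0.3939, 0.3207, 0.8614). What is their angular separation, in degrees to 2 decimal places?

u·v = -0.4865; |u| = 1.0000, |v| = 1.0000.
cos θ = (u·v)/(|u||v|) = -0.4865, so θ = 119.11°.

119.11°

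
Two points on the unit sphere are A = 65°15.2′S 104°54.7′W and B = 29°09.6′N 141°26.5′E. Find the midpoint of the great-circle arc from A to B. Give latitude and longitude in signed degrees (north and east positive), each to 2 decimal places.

-27.67°, 169.97°

Central angle δ = 2.2008 rad. Interpolating on the sphere with fraction f = 0.5:
P = [sin((1−f)δ)·A + sin(fδ)·B] / sin δ = 1.1031·A + 1.1031·B in Cartesian coordinates,
giving P = (-0.8721, 0.1542, -0.4643), i.e. latitude -27.67°, longitude 169.97°.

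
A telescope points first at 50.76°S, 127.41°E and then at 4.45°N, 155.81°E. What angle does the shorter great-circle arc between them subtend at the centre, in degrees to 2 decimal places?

With latitudes φ₁ = -50.760°, φ₂ = 4.450° and longitude difference Δλ = 28.400°:
Haversine: a = sin²(Δφ/2) + cos φ₁ cos φ₂ sin²(Δλ/2) = 0.2147 + (0.6326)(0.9970)(0.0602) = 0.25267.
Central angle c = 2·arcsin(√a) = 1.05334 rad.
So the angular separation is 60.35°.

60.35°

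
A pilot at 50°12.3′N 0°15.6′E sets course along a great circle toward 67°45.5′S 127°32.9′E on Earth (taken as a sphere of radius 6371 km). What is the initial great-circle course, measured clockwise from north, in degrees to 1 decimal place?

144.1°

Δλ = 127.288° = 2.2216 rad.
y = sin Δλ · cos φ₂ = (0.7956)(0.3785) = 0.3011
x = cos φ₁ sin φ₂ − sin φ₁ cos φ₂ cos Δλ = (0.6400)(-0.9256) − (0.7683)(0.3785)(-0.6058) = -0.4162
θ = atan2(y, x) = 144.11°, so the bearing is 144.1°.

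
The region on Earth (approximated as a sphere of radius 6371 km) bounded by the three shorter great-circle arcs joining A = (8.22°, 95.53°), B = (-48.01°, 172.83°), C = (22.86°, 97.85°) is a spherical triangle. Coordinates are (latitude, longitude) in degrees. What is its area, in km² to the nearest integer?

Side lengths (central angles): a = 1.7001, b = 0.2585, c = 1.5315 rad; semiperimeter s = 1.7450.
By l'Huilier's theorem, tan(E/4) = √[tan(s/2) tan((s−a)/2) tan((s−b)/2) tan((s−c)/2)], giving spherical excess E = 0.2052 rad.
Area = E·R² = 0.2052 × (6371)² ≈ 8327933 km².

8327933 km²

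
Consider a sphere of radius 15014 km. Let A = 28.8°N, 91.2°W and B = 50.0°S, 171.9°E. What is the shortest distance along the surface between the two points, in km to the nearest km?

30369 km

Let φ₁ = 0.5027 rad, φ₂ = -0.8727 rad, and Δλ = -1.6912 rad.
Haversine: a = sin²(Δφ/2) + cos φ₁ cos φ₂ sin²(Δλ/2) = 0.4029 + (0.8763)(0.6428)(0.5601) = 0.71836.
Central angle c = 2·arcsin(√a) = 2.02274 rad.
Distance = R·c = 15014 × 2.0227 ≈ 30369 km.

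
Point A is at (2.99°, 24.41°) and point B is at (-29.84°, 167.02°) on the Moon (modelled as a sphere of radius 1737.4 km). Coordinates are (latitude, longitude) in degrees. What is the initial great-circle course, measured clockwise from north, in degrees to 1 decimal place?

131.2°

Δλ = 142.610° = 2.4890 rad.
y = sin Δλ · cos φ₂ = (0.6072)(0.8674) = 0.5267
x = cos φ₁ sin φ₂ − sin φ₁ cos φ₂ cos Δλ = (0.9986)(-0.4976) − (0.0522)(0.8674)(-0.7945) = -0.4610
θ = atan2(y, x) = 131.19°, so the bearing is 131.2°.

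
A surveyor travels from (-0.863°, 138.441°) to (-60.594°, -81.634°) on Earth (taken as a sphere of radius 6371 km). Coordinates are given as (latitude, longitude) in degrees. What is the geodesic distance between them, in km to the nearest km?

In radians: φ₁ = -0.0151, φ₂ = -1.0576, Δλ = 139.925° = 2.4422 rad.
cos c = sin φ₁ sin φ₂ + cos φ₁ cos φ₂ cos Δλ = (-0.0151)(-0.8712) + (0.9999)(0.4910)(-0.7652) = -0.36255,
so c = arccos(-0.36255) = 1.94180 rad.
Distance = R·c = 6371 × 1.9418 ≈ 12371 km.

12371 km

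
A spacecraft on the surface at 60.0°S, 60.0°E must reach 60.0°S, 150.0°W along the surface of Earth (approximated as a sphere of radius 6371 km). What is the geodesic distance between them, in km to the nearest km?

6422 km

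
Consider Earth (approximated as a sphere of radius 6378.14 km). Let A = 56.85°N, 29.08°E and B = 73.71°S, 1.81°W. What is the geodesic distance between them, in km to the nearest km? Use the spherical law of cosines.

14719 km

With latitudes φ₁ = 56.850°, φ₂ = -73.710° and longitude difference Δλ = -30.890°:
cos c = sin φ₁ sin φ₂ + cos φ₁ cos φ₂ cos Δλ = (0.8372)(-0.9599) + (0.5468)(0.2805)(0.8582) = -0.67200,
so c = arccos(-0.67200) = 2.30770 rad.
Distance = R·c = 6378.14 × 2.3077 ≈ 14719 km.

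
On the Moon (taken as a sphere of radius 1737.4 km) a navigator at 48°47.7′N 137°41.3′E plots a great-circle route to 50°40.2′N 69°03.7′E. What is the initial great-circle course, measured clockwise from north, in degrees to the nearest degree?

With φ₁ = 0.8516, φ₂ = 0.8844, Δλ = -1.1978 rad, the forward-azimuth formula gives
θ = atan2( sin Δλ cos φ₂ , cos φ₁ sin φ₂ − sin φ₁ cos φ₂ cos Δλ ) = atan2(-0.5902, 0.3358) = -60.36°.
Adding 360° brings this into [0°, 360°): 300°.

300°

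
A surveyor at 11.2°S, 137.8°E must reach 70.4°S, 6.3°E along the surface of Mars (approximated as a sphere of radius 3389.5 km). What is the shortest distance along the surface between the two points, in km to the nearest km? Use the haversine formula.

5443 km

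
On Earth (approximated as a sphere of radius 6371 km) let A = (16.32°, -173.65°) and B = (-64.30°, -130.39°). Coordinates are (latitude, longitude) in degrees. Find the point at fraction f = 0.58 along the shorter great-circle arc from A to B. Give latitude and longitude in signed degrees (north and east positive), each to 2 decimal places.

Central angle δ = 1.5209 rad. Interpolating on the sphere with fraction f = 0.58:
P = [sin((1−f)δ)·A + sin(fδ)·B] / sin δ = 0.5970·A + 0.7730·B in Cartesian coordinates,
giving P = (-0.7866, -0.3187, -0.5288), i.e. latitude -31.93°, longitude -157.94°.

-31.93°, -157.94°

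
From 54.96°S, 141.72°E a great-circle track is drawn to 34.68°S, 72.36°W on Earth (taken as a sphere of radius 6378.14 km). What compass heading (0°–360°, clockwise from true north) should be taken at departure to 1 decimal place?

Δλ = 145.920° = 2.5468 rad.
y = sin Δλ · cos φ₂ = (0.5603)(0.8223) = 0.4608
x = cos φ₁ sin φ₂ − sin φ₁ cos φ₂ cos Δλ = (0.5741)(-0.5690) − (-0.8188)(0.8223)(-0.8283) = -0.8843
θ = atan2(y, x) = 152.48°, so the bearing is 152.5°.

152.5°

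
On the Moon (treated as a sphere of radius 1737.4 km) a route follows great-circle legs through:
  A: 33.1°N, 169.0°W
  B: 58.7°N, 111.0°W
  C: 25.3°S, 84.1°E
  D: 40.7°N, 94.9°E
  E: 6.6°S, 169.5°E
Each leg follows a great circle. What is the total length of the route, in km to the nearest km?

10320 km

Leg A→B: central angle 0.7992 rad, distance 1388.6 km.
Leg B→C: central angle 2.5298 rad, distance 4395.3 km.
Leg C→D: central angle 1.1652 rad, distance 2024.4 km.
Leg D→E: central angle 1.4454 rad, distance 2511.3 km.
Total: 1388.6 + 4395.3 + 2024.4 + 2511.3 ≈ 10320 km.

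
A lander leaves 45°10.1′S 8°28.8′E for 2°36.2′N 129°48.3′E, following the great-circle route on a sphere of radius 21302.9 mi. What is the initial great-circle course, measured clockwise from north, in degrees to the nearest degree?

With φ₁ = -0.7883, φ₂ = 0.0454, Δλ = 2.1175 rad, the forward-azimuth formula gives
θ = atan2( sin Δλ cos φ₂ , cos φ₁ sin φ₂ − sin φ₁ cos φ₂ cos Δλ ) = atan2(0.8534, -0.3363) = 111.51°.
So the initial bearing is 112°.

112°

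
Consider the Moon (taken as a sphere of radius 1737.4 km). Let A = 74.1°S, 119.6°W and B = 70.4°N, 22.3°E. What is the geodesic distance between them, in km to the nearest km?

5096 km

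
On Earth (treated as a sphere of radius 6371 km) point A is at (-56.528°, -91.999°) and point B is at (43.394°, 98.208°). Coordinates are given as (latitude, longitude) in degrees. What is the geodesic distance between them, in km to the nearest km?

With latitudes φ₁ = -56.528°, φ₂ = 43.394° and longitude difference Δλ = -169.793°:
cos c = sin φ₁ sin φ₂ + cos φ₁ cos φ₂ cos Δλ = (-0.8342)(0.6870) + (0.5515)(0.7266)(-0.9842) = -0.96750,
so c = arccos(-0.96750) = 2.88594 rad.
Distance = R·c = 6371 × 2.8859 ≈ 18386 km.

18386 km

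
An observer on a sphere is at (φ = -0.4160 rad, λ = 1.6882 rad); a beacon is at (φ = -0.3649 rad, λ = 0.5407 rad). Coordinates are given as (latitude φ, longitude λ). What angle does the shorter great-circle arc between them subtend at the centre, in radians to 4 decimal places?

Let φ₁ = -0.4160 rad, φ₂ = -0.3649 rad, and Δλ = -1.1475 rad.
Haversine: a = sin²(Δφ/2) + cos φ₁ cos φ₂ sin²(Δλ/2) = 0.0007 + (0.9147)(0.9342)(0.2946) = 0.25240.
Central angle c = 2·arcsin(√a) = 1.05273 rad.
So the angular separation is 1.0527 rad.

1.0527 rad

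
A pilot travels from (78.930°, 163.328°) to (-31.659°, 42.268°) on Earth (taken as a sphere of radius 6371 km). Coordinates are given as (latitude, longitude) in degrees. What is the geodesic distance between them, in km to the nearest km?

Let φ₁ = 1.3776 rad, φ₂ = -0.5526 rad, and Δλ = -2.1129 rad.
cos c = sin φ₁ sin φ₂ + cos φ₁ cos φ₂ cos Δλ = (0.9814)(-0.5249) + (0.1920)(0.8512)(-0.5159) = -0.59942,
so c = arccos(-0.59942) = 2.21357 rad.
Distance = R·c = 6371 × 2.2136 ≈ 14103 km.

14103 km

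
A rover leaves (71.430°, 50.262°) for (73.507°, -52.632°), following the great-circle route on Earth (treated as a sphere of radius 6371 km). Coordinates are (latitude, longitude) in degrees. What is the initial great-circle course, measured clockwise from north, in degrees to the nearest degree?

323°

Δλ = -102.894° = -1.7958 rad.
y = sin Δλ · cos φ₂ = (-0.9748)(0.2839) = -0.2767
x = cos φ₁ sin φ₂ − sin φ₁ cos φ₂ cos Δλ = (0.3185)(0.9589) − (0.9479)(0.2839)(-0.2231) = 0.3654
θ = atan2(y, x) = -37.14°; adding 360° gives 323°.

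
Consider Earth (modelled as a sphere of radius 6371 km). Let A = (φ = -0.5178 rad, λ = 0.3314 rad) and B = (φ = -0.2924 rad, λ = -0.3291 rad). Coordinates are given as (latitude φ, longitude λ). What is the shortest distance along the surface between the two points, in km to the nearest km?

With latitudes φ₁ = -29.668°, φ₂ = -16.753° and longitude difference Δλ = -37.844°:
Haversine: a = sin²(Δφ/2) + cos φ₁ cos φ₂ sin²(Δλ/2) = 0.0126 + (0.8689)(0.9576)(0.1052) = 0.10014.
Central angle c = 2·arcsin(√a) = 0.64397 rad.
Distance = R·c = 6371 × 0.6440 ≈ 4103 km.

4103 km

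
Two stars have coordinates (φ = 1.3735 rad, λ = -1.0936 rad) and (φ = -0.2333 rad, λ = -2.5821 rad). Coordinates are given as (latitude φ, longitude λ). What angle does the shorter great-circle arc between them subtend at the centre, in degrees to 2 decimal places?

Let φ₁ = 1.3735 rad, φ₂ = -0.2333 rad, and Δλ = -1.4885 rad.
Haversine: a = sin²(Δφ/2) + cos φ₁ cos φ₂ sin²(Δλ/2) = 0.5180 + (0.1960)(0.9729)(0.4589) = 0.60551.
Central angle c = 2·arcsin(√a) = 1.78342 rad.
So the angular separation is 102.18°.

102.18°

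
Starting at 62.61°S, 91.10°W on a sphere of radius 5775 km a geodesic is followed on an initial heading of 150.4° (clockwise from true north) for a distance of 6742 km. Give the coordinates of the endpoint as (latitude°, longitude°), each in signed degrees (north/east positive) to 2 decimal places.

-45.76°, 48.27°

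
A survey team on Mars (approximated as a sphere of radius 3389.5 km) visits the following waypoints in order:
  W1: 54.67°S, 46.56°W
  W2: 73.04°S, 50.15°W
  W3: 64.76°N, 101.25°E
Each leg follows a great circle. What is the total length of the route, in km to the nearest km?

Leg W1→W2: central angle 0.3217 rad, distance 1090.3 km.
Leg W2→W3: central angle 2.9148 rad, distance 9879.8 km.
Total: 1090.3 + 9879.8 ≈ 10970 km.

10970 km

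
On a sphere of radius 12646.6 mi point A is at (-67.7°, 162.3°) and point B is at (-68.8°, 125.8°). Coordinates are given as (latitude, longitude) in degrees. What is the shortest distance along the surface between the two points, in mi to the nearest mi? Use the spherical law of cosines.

2951 mi

With latitudes φ₁ = -67.700°, φ₂ = -68.800° and longitude difference Δλ = -36.500°:
cos c = sin φ₁ sin φ₂ + cos φ₁ cos φ₂ cos Δλ = (-0.9252)(-0.9323) + (0.3795)(0.3616)(0.8039) = 0.97290,
so c = arccos(0.97290) = 0.23333 rad.
Distance = R·c = 12646.6 × 0.2333 ≈ 2951 mi.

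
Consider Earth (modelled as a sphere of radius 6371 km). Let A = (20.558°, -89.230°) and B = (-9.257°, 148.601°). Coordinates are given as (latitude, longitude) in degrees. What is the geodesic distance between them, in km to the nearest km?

With latitudes φ₁ = 20.558°, φ₂ = -9.257° and longitude difference Δλ = -122.169°:
Haversine: a = sin²(Δφ/2) + cos φ₁ cos φ₂ sin²(Δλ/2) = 0.0662 + (0.9363)(0.9870)(0.7662) = 0.77425.
Central angle c = 2·arcsin(√a) = 2.15138 rad.
Distance = R·c = 6371 × 2.1514 ≈ 13706 km.

13706 km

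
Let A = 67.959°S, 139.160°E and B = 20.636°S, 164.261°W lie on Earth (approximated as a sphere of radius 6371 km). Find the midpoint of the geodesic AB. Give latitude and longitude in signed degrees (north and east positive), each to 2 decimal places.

Central angle δ = 1.0238 rad. Interpolating on the sphere with fraction f = 0.5:
P = [sin((1−f)δ)·A + sin(fδ)·B] / sin δ = 0.5735·A + 0.5735·B in Cartesian coordinates,
giving P = (-0.6794, -0.0048, -0.7337), i.e. latitude -47.20°, longitude -179.59°.

-47.20°, -179.59°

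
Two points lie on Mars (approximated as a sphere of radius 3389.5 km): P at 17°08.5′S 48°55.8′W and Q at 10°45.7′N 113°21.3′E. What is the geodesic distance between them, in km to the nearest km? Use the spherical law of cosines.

9564 km

Let φ₁ = -0.2992 rad, φ₂ = 0.1878 rad, and Δλ = 2.8324 rad.
cos c = sin φ₁ sin φ₂ + cos φ₁ cos φ₂ cos Δλ = (-0.2947)(0.1867) + (0.9556)(0.9824)(-0.9526) = -0.94929,
so c = arccos(-0.94929) = 2.82177 rad.
Distance = R·c = 3389.5 × 2.8218 ≈ 9564 km.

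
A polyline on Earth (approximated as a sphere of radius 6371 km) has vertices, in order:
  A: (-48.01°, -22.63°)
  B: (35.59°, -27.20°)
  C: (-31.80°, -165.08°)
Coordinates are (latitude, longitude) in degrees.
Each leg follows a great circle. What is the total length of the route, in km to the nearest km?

25432 km

Leg A→B: central angle 1.4608 rad, distance 9307.0 km.
Leg B→C: central angle 2.5310 rad, distance 16125.2 km.
Total: 9307.0 + 16125.2 ≈ 25432 km.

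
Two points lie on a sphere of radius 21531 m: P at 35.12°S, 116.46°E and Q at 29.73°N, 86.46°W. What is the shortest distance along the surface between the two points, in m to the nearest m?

Let φ₁ = -0.6130 rad, φ₂ = 0.5189 rad, and Δλ = 2.7416 rad.
cos c = sin φ₁ sin φ₂ + cos φ₁ cos φ₂ cos Δλ = (-0.5753)(0.4959) + (0.8179)(0.8684)(-0.9210) = -0.93950,
so c = arccos(-0.93950) = 2.79197 rad.
Distance = R·c = 21531 × 2.7920 ≈ 60114 m.

60114 m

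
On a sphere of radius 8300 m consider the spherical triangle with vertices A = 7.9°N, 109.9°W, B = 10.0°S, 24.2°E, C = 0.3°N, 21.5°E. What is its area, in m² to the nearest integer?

Side lengths (central angles): a = 0.1858, b = 2.2841, c = 2.3500 rad; semiperimeter s = 2.4099.
By l'Huilier's theorem, tan(E/4) = √[tan(s/2) tan((s−a)/2) tan((s−b)/2) tan((s−c)/2)], giving spherical excess E = 0.3983 rad.
Area = E·R² = 0.3983 × (8300)² ≈ 27441139 m².

27441139 m²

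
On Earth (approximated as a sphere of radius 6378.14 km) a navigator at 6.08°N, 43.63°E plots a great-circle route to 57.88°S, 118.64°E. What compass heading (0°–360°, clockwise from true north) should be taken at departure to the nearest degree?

149°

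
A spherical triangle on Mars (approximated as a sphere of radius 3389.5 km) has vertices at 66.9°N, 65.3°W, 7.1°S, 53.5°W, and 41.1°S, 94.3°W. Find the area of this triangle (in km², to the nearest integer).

7348324 km²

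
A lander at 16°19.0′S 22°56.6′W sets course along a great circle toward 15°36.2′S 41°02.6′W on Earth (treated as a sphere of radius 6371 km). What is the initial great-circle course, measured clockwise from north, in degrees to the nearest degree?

Δλ = -18.100° = -0.3159 rad.
y = sin Δλ · cos φ₂ = (-0.3107)(0.9631) = -0.2992
x = cos φ₁ sin φ₂ − sin φ₁ cos φ₂ cos Δλ = (0.9597)(-0.2690) − (-0.2809)(0.9631)(0.9505) = -0.0009
θ = atan2(y, x) = -90.18°; adding 360° gives 270°.

270°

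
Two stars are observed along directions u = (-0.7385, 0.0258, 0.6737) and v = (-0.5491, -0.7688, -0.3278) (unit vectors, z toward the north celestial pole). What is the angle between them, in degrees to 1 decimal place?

u·v = 0.1648; |u| = 1.0000, |v| = 1.0000.
cos θ = (u·v)/(|u||v|) = 0.1648, so θ = 80.5°.

80.5°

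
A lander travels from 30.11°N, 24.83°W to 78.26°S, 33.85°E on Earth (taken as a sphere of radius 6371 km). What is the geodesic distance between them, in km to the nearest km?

12627 km

With latitudes φ₁ = 30.110°, φ₂ = -78.260° and longitude difference Δλ = 58.680°:
cos c = sin φ₁ sin φ₂ + cos φ₁ cos φ₂ cos Δλ = (0.5017)(-0.9791) + (0.8651)(0.2035)(0.5198) = -0.39967,
so c = arccos(-0.39967) = 1.98195 rad.
Distance = R·c = 6371 × 1.9820 ≈ 12627 km.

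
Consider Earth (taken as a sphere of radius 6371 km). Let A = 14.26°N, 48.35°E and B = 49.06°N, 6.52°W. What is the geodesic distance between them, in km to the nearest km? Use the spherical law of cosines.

6286 km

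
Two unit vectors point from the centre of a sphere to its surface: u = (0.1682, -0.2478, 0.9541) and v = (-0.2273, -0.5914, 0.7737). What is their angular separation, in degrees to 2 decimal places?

32.17°

u·v = 0.8465; |u| = 1.0000, |v| = 1.0000.
cos θ = (u·v)/(|u||v|) = 0.8465, so θ = 32.17°.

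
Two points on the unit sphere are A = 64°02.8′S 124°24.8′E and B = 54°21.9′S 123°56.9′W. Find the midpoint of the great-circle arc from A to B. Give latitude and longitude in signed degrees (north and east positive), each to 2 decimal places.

The central angle between A and B is δ = 0.8805 rad.
With f = 0.5, the slerp weights are sin((1−f)δ)/sin δ = 0.5527 and sin(fδ)/sin δ = 0.5527.
Weighted sum of the unit vectors: (0.5527)·(-0.2473,0.3610,-0.8992) + (0.5527)·(-0.3254,-0.4833,-0.8127) = (-0.3165, -0.0676, -0.9462).
Converting back: φ = atan2(z, √(x²+y²)) = -71.12°, λ = atan2(y, x) = -167.95°.

-71.12°, -167.95°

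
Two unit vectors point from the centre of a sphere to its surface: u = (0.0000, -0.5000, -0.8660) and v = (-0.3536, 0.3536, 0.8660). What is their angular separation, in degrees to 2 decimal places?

u·v = -0.9268; |u| = 1.0000, |v| = 1.0000.
cos θ = (u·v)/(|u||v|) = -0.9268, so θ = 157.94°.

157.94°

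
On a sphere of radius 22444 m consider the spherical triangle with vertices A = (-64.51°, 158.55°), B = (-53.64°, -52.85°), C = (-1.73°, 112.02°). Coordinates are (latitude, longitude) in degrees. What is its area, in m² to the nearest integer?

300561156 m²

Side lengths (central angles): a = 2.1504, b = 1.2417, c = 1.0366 rad; semiperimeter s = 2.2144.
By l'Huilier's theorem, tan(E/4) = √[tan(s/2) tan((s−a)/2) tan((s−b)/2) tan((s−c)/2)], giving spherical excess E = 0.5967 rad.
Area = E·R² = 0.5967 × (22444)² ≈ 300561156 m².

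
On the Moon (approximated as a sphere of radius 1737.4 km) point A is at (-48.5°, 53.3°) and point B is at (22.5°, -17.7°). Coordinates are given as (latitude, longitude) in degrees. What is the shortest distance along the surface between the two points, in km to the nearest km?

2881 km

In radians: φ₁ = -0.8465, φ₂ = 0.3927, Δλ = -71.000° = -1.2392 rad.
cos c = sin φ₁ sin φ₂ + cos φ₁ cos φ₂ cos Δλ = (-0.7490)(0.3827) + (0.6626)(0.9239)(0.3256) = -0.08731,
so c = arccos(-0.08731) = 1.65821 rad.
Distance = R·c = 1737.4 × 1.6582 ≈ 2881 km.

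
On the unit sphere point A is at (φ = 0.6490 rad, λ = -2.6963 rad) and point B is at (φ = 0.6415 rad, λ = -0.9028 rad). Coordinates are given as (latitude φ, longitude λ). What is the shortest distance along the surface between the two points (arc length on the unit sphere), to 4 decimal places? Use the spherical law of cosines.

1.3483

Let φ₁ = 0.6490 rad, φ₂ = 0.6415 rad, and Δλ = 1.7935 rad.
cos c = sin φ₁ sin φ₂ + cos φ₁ cos φ₂ cos Δλ = (0.6044)(0.5984) + (0.7967)(0.8012)(-0.2209) = 0.22068,
so c = arccos(0.22068) = 1.34828 rad.
On the unit sphere the arc length equals the central angle: 1.3483.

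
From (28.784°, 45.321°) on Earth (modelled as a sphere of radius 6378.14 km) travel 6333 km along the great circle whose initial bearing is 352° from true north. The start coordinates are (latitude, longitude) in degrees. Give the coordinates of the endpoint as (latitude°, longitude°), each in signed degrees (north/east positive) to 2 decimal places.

Angular distance δ = d/R = 6333/6378.14 = 0.99292 rad; initial bearing θ = 6.1436 rad.
sin φ₂ = sin φ₁ cos δ + cos φ₁ sin δ cos θ = (0.4815)(0.5462) + (0.8764)(0.8376)(0.9903) = 0.9900, so φ₂ = 81.89°.
Δλ = atan2(sin θ sin δ cos φ₁, cos δ − sin φ₁ sin φ₂) = atan2(-0.1022, 0.0695) = -55.757°.
λ₂ = 45.321° − 55.757° = -10.44°.

81.89°, -10.44°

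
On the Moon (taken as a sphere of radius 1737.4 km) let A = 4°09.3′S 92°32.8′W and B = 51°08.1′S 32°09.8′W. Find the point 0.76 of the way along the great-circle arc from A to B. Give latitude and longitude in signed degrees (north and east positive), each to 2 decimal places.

The central angle between A and B is δ = 1.1964 rad.
With f = 0.76, the slerp weights are sin((1−f)δ)/sin δ = 0.3043 and sin(fδ)/sin δ = 0.8478.
Weighted sum of the unit vectors: (0.3043)·(-0.0443,-0.9964,-0.0725) + (0.8478)·(0.5312,-0.3340,-0.7786) = (0.4368, -0.5864, -0.6822).
Converting back: φ = atan2(z, √(x²+y²)) = -43.01°, λ = atan2(y, x) = -53.31°.

-43.01°, -53.31°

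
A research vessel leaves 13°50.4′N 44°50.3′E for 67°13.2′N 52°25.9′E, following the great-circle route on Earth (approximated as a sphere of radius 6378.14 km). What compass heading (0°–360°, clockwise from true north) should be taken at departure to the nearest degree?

Δλ = 7.593° = 0.1325 rad.
y = sin Δλ · cos φ₂ = (0.1321)(0.3872) = 0.0512
x = cos φ₁ sin φ₂ − sin φ₁ cos φ₂ cos Δλ = (0.9710)(0.9220) − (0.2392)(0.3872)(0.9912) = 0.8034
θ = atan2(y, x) = 3.64°, so the bearing is 4°.

4°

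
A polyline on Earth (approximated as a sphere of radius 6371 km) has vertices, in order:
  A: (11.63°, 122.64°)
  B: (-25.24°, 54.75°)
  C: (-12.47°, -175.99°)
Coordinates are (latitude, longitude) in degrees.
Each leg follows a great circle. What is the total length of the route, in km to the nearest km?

21516 km

Leg A→B: central angle 1.3207 rad, distance 8414.1 km.
Leg B→C: central angle 2.0565 rad, distance 13102.1 km.
Total: 8414.1 + 13102.1 ≈ 21516 km.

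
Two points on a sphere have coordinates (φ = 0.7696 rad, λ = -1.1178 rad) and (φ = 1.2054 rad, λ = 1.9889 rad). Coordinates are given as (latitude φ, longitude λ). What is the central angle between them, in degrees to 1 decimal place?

In radians: φ₁ = 0.7696, φ₂ = 1.2054, Δλ = 178.001° = 3.1067 rad.
cos c = sin φ₁ sin φ₂ + cos φ₁ cos φ₂ cos Δλ = (0.6958)(0.9340) + (0.7182)(0.3573)(-0.9994) = 0.39344,
so c = arccos(0.39344) = 1.16642 rad.
So the angular separation is 66.8°.

66.8°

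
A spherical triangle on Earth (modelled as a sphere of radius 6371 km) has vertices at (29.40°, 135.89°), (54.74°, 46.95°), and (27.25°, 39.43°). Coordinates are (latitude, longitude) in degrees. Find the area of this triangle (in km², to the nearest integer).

Side lengths (central angles): a = 0.4893, b = 1.4327, c = 1.1482 rad; semiperimeter s = 1.5351.
By l'Huilier's theorem, tan(E/4) = √[tan(s/2) tan((s−a)/2) tan((s−b)/2) tan((s−c)/2)], giving spherical excess E = 0.2983 rad.
Area = E·R² = 0.2983 × (6371)² ≈ 12107372 km².

12107372 km²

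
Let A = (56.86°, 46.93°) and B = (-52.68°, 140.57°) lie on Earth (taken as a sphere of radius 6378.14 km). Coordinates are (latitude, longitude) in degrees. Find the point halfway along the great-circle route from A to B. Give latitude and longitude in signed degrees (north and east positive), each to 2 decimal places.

3.05°, 96.90°

The central angle between A and B is δ = 2.3281 rad.
With f = 0.5, the slerp weights are sin((1−f)δ)/sin δ = 1.2638 and sin(fδ)/sin δ = 1.2638.
Weighted sum of the unit vectors: (1.2638)·(0.3733,0.3994,0.8373) + (1.2638)·(-0.4683,0.3851,-0.7953) = (-0.1200, 0.9913, 0.0532).
Converting back: φ = atan2(z, √(x²+y²)) = 3.05°, λ = atan2(y, x) = 96.90°.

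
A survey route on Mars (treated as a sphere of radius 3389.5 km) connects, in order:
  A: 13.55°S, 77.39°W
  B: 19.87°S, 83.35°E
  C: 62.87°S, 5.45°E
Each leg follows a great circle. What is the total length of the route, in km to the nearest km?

12333 km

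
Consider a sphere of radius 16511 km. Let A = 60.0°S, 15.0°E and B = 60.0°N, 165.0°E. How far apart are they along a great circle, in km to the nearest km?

47585 km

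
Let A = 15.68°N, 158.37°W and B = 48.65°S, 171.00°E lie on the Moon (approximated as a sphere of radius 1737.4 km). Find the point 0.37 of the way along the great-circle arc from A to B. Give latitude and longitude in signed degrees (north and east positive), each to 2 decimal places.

The central angle between A and B is δ = 1.2192 rad.
With f = 0.37, the slerp weights are sin((1−f)δ)/sin δ = 0.7400 and sin(fδ)/sin δ = 0.4644.
Weighted sum of the unit vectors: (0.7400)·(-0.8950,-0.3549,0.2703) + (0.4644)·(-0.6525,0.1033,-0.7507) = (-0.9653, -0.2146, -0.1486).
Converting back: φ = atan2(z, √(x²+y²)) = -8.54°, λ = atan2(y, x) = -167.46°.

-8.54°, -167.46°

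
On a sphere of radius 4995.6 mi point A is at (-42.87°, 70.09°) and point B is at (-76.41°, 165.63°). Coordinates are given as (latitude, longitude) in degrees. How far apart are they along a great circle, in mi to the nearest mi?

In radians: φ₁ = -0.7482, φ₂ = -1.3336, Δλ = 95.540° = 1.6675 rad.
cos c = sin φ₁ sin φ₂ + cos φ₁ cos φ₂ cos Δλ = (-0.6803)(-0.9720) + (0.7329)(0.2350)(-0.0965) = 0.64466,
so c = arccos(0.64466) = 0.87021 rad.
Distance = R·c = 4995.6 × 0.8702 ≈ 4347 mi.

4347 mi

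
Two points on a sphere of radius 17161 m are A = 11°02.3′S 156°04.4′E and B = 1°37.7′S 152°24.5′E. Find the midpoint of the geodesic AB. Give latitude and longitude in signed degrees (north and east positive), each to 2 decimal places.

Central angle δ = 0.1761 rad. Interpolating on the sphere with fraction f = 0.5:
P = [sin((1−f)δ)·A + sin(fδ)·B] / sin δ = 0.5019·A + 0.5019·B in Cartesian coordinates,
giving P = (-0.8950, 0.4322, -0.1104), i.e. latitude -6.34°, longitude 154.22°.

-6.34°, 154.22°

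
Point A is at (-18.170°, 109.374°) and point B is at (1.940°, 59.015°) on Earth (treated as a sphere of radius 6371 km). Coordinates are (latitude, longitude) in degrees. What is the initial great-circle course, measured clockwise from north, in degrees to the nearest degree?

287°

Δλ = -50.359° = -0.8789 rad.
y = sin Δλ · cos φ₂ = (-0.7701)(0.9994) = -0.7696
x = cos φ₁ sin φ₂ − sin φ₁ cos φ₂ cos Δλ = (0.9501)(0.0339) − (-0.3118)(0.9994)(0.6380) = 0.2310
θ = atan2(y, x) = -73.29°; adding 360° gives 287°.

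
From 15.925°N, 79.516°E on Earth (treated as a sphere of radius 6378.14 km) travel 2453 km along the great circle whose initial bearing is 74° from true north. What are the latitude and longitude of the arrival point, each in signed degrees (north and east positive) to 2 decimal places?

Angular distance δ = d/R = 2453/6378.14 = 0.38459 rad; initial bearing θ = 1.2915 rad.
sin φ₂ = sin φ₁ cos δ + cos φ₁ sin δ cos θ = (0.2744)(0.9270) + (0.9616)(0.3752)(0.2756) = 0.3538, so φ₂ = 20.72°.
Δλ = atan2(sin θ sin δ cos φ₁, cos δ − sin φ₁ sin φ₂) = atan2(0.3468, 0.8299) = 22.680°.
λ₂ = 79.516° + 22.680° = 102.20°.

20.72°, 102.20°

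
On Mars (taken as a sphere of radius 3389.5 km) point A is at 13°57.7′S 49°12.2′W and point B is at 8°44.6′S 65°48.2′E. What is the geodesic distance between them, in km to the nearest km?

6604 km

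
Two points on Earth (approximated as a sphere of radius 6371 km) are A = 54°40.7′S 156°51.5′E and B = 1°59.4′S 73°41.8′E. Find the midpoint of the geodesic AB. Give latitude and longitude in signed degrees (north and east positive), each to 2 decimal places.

Central angle δ = 1.4735 rad. Interpolating on the sphere with fraction f = 0.5:
P = [sin((1−f)δ)·A + sin(fδ)·B] / sin δ = 0.6751·A + 0.6751·B in Cartesian coordinates,
giving P = (-0.1695, 0.8009, -0.5743), i.e. latitude -35.05°, longitude 101.95°.

-35.05°, 101.95°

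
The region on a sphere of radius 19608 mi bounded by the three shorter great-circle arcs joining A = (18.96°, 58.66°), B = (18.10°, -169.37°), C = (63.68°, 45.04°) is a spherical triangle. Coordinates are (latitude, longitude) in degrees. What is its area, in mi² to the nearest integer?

Side lengths (central angles): a = 1.6401, b = 0.7971, c = 2.0947 rad; semiperimeter s = 2.2659.
By l'Huilier's theorem, tan(E/4) = √[tan(s/2) tan((s−a)/2) tan((s−b)/2) tan((s−c)/2)], giving spherical excess E = 0.9098 rad.
Area = E·R² = 0.9098 × (19608)² ≈ 349799290 mi².

349799290 mi²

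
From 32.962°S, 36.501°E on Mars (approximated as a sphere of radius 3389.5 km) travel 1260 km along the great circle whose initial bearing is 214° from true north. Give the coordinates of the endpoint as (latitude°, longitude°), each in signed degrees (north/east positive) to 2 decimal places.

-49.43°, 18.30°

Angular distance δ = d/R = 1260/3389.5 = 0.37174 rad; initial bearing θ = 3.7350 rad.
sin φ₂ = sin φ₁ cos δ + cos φ₁ sin δ cos θ = (-0.5441)(0.9317) + (0.8390)(0.3632)(-0.8290) = -0.7596, so φ₂ = -49.43°.
Δλ = atan2(sin θ sin δ cos φ₁, cos δ − sin φ₁ sin φ₂) = atan2(-0.1704, 0.5184) = -18.197°.
λ₂ = 36.501° − 18.197° = 18.30°.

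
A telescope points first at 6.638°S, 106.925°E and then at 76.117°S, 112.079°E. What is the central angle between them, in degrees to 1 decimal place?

With latitudes φ₁ = -6.638°, φ₂ = -76.117° and longitude difference Δλ = 5.154°:
Haversine: a = sin²(Δφ/2) + cos φ₁ cos φ₂ sin²(Δλ/2) = 0.3247 + (0.9933)(0.2399)(0.0020) = 0.32521.
Central angle c = 2·arcsin(√a) = 1.21367 rad.
So the angular separation is 69.5°.

69.5°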